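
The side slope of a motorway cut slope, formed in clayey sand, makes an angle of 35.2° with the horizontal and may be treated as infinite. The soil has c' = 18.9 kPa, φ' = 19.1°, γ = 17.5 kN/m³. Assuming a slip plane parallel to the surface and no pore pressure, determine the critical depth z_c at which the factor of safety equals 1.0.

z_c = 4.50 m

Setting FS = 1.00 in FS = [c' + γz cos²β tanφ'] / [γz sinβ cosβ] and solving for z:
z = c' / [γ cosβ (FS·sinβ − cosβ·tanφ')]
  = 18.9 / [17.5·cos35.2°·(1.00·sin35.2° − cos35.2°·tan19.1°)]
  = 18.9 / [17.5·0.8171·(1.00·0.5764 − 0.8171·0.3463)]
  = 18.9 / 4.1966 = 4.504 m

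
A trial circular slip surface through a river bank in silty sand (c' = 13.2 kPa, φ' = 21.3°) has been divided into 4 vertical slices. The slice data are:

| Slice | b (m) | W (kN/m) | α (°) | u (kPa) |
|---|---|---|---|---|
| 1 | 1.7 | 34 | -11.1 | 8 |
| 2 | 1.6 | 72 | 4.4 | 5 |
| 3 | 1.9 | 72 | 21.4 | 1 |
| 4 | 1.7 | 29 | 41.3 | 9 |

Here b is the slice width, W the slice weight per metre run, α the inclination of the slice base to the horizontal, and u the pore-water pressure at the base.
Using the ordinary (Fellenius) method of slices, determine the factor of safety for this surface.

Ordinary method of slices: FS = Σ[c'·Δl_i + (W_i cosα_i − u_i·Δl_i)·tanφ'] / Σ W_i sinα_i, with Δl_i = b_i / cosα_i.
Slice 1: Δl = 1.7/cos(-11.1°) = 1.732 m; N'_1 = 34·cos(-11.1°) − 8·1.732 = 19.5; c'Δl = 22.87; W sinα = -6.5
Slice 2: Δl = 1.6/cos4.4° = 1.605 m; N'_2 = 72·cos4.4° − 5·1.605 = 63.8; c'Δl = 21.18; W sinα = 5.5
Slice 3: Δl = 1.9/cos21.4° = 2.041 m; N'_3 = 72·cos21.4° − 1·2.041 = 65.0; c'Δl = 26.94; W sinα = 26.3
Slice 4: Δl = 1.7/cos41.3° = 2.263 m; N'_4 = 29·cos41.3° − 9·2.263 = 1.4; c'Δl = 29.87; W sinα = 19.1
Σc'Δl = 100.9 kN/m; ΣN' = 149.7 kN/m; ΣW sinα = 44.4 kN/m
Resisting = 100.9 + 149.7·tan21.3° = 100.9 + 58.4 = 159.2 kN/m
FS = 159.2 / 44.4 = 3.587

FS = 3.59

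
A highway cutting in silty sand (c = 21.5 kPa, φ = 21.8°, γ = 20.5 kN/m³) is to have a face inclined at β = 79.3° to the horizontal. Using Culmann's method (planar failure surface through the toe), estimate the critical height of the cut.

H_c = 8.27 m

Culmann's analysis gives the critical failure plane at α_cr = (β + φ)/2 = (79.3 + 21.8)/2 = 50.5°, and the critical height
H_c = (4c/γ) · sinβ cosφ / [1 − cos(β − φ)]
    = (4·21.5/20.5) · sin79.3°·cos21.8° / [1 − cos(57.5°)]
    = 4.195 · 0.9826·0.9285 / [1 − 0.5373]
    = 4.195 · 0.9123 / 0.4627
    = 8.27 m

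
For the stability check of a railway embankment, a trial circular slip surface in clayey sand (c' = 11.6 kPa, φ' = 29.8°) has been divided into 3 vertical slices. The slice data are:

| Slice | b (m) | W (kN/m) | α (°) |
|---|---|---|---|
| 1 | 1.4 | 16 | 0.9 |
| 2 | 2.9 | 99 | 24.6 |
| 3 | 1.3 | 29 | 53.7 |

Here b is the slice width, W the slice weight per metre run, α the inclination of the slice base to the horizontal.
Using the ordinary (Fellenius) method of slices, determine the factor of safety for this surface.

Ordinary method of slices: FS = Σ[c'·Δl_i + (W_i cosα_i)·tanφ'] / Σ W_i sinα_i, with Δl_i = b_i / cosα_i.
Slice 1: Δl = 1.4/cos0.9° = 1.400 m; N'_1 = 16·cos0.9° = 16.0; c'Δl = 16.24; W sinα = 0.3
Slice 2: Δl = 2.9/cos24.6° = 3.189 m; N'_2 = 99·cos24.6° = 90.0; c'Δl = 37.00; W sinα = 41.2
Slice 3: Δl = 1.3/cos53.7° = 2.196 m; N'_3 = 29·cos53.7° = 17.2; c'Δl = 25.47; W sinα = 23.4
Σc'Δl = 78.7 kN/m; ΣN' = 123.2 kN/m; ΣW sinα = 64.8 kN/m
Resisting = 78.7 + 123.2·tan29.8° = 78.7 + 70.5 = 149.3 kN/m
FS = 149.3 / 64.8 = 2.302

FS = 2.30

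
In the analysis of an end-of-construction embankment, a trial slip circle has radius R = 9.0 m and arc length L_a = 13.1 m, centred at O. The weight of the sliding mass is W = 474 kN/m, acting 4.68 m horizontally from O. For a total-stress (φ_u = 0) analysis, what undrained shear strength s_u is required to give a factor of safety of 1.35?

s_u = 25.4 kPa

FS = s_u·L_a·R / (W·d), so s_u = FS·W·d / (L_a·R).
s_u = 1.35·474·4.68 / (13.10·9.0) = 2994.7 / 117.90 = 25.40 kPa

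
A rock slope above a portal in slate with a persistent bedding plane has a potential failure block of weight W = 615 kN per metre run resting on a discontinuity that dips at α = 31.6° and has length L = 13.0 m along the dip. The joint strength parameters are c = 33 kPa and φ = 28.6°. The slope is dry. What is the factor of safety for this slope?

FS = 2.22

Resolving the block weight along and normal to the plane and applying the Mohr–Coulomb strength on the joint:
N' = W cosα = 615·cos31.6° = 523.8 kN/m
Driving force T = W sinα = 615·sin31.6° = 322.3 kN/m
Resisting force R = c·L + N'·tanφ = 33·13.0 + 523.8·tan28.6° = 429.0 + 285.6 = 714.6 kN/m
FS = R / T = 714.6 / 322.3 = 2.217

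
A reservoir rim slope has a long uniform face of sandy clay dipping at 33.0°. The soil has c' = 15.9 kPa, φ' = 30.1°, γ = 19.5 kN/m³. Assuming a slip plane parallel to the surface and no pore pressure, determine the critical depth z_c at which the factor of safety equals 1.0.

Setting FS = 1.00 in FS = [c' + γz cos²β tanφ'] / [γz sinβ cosβ] and solving for z:
z = c' / [γ cosβ (FS·sinβ − cosβ·tanφ')]
  = 15.9 / [19.5·cos33.0°·(1.00·sin33.0° − cos33.0°·tan30.1°)]
  = 15.9 / [19.5·0.8387·(1.00·0.5446 − 0.8387·0.5797)]
  = 15.9 / 0.9564 = 16.625 m

z_c = 16.63 m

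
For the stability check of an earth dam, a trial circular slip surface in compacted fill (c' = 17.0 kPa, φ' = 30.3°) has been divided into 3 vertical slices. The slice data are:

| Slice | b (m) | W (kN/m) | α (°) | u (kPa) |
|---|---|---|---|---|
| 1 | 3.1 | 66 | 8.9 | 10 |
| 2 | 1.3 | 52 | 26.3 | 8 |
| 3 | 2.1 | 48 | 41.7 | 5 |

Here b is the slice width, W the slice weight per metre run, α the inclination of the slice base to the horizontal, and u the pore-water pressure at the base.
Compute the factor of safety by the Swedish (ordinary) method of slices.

Ordinary method of slices: FS = Σ[c'·Δl_i + (W_i cosα_i − u_i·Δl_i)·tanφ'] / Σ W_i sinα_i, with Δl_i = b_i / cosα_i.
Slice 1: Δl = 3.1/cos8.9° = 3.138 m; N'_1 = 66·cos8.9° − 10·3.138 = 33.8; c'Δl = 53.34; W sinα = 10.2
Slice 2: Δl = 1.3/cos26.3° = 1.450 m; N'_2 = 52·cos26.3° − 8·1.450 = 35.0; c'Δl = 24.65; W sinα = 23.0
Slice 3: Δl = 2.1/cos41.7° = 2.813 m; N'_3 = 48·cos41.7° − 5·2.813 = 21.8; c'Δl = 47.81; W sinα = 31.9
Σc'Δl = 125.8 kN/m; ΣN' = 90.6 kN/m; ΣW sinα = 65.2 kN/m
Resisting = 125.8 + 90.6·tan30.3° = 125.8 + 53.0 = 178.8 kN/m
FS = 178.8 / 65.2 = 2.743

FS = 2.74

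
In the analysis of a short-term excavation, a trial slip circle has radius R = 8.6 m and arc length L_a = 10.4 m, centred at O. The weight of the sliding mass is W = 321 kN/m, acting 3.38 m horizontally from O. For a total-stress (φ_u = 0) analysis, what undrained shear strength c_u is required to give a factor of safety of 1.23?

c_u = 14.9 kPa

FS = c_u·L_a·R / (W·d), so c_u = FS·W·d / (L_a·R).
c_u = 1.23·321·3.38 / (10.40·8.6) = 1334.5 / 89.44 = 14.92 kPa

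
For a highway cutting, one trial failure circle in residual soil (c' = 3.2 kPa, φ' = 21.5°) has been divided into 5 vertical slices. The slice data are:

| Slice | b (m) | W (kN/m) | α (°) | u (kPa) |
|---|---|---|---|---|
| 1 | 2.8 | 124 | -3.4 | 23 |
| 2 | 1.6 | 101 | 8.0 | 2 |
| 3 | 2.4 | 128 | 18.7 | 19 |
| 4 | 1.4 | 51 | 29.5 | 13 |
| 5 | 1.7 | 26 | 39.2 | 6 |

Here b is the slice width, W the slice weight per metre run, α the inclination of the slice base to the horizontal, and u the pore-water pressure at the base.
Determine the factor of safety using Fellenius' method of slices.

Ordinary method of slices: FS = Σ[c'·Δl_i + (W_i cosα_i − u_i·Δl_i)·tanφ'] / Σ W_i sinα_i, with Δl_i = b_i / cosα_i.
Slice 1: Δl = 2.8/cos(-3.4°) = 2.805 m; N'_1 = 124·cos(-3.4°) − 23·2.805 = 59.3; c'Δl = 8.98; W sinα = -7.4
Slice 2: Δl = 1.6/cos8.0° = 1.616 m; N'_2 = 101·cos8.0° − 2·1.616 = 96.8; c'Δl = 5.17; W sinα = 14.1
Slice 3: Δl = 2.4/cos18.7° = 2.534 m; N'_3 = 128·cos18.7° − 19·2.534 = 73.1; c'Δl = 8.11; W sinα = 41.0
Slice 4: Δl = 1.4/cos29.5° = 1.609 m; N'_4 = 51·cos29.5° − 13·1.609 = 23.5; c'Δl = 5.15; W sinα = 25.1
Slice 5: Δl = 1.7/cos39.2° = 2.194 m; N'_5 = 26·cos39.2° − 6·2.194 = 7.0; c'Δl = 7.02; W sinα = 16.4
Σc'Δl = 34.4 kN/m; ΣN' = 259.6 kN/m; ΣW sinα = 89.3 kN/m
Resisting = 34.4 + 259.6·tan21.5° = 34.4 + 102.3 = 136.7 kN/m
FS = 136.7 / 89.3 = 1.531

FS = 1.53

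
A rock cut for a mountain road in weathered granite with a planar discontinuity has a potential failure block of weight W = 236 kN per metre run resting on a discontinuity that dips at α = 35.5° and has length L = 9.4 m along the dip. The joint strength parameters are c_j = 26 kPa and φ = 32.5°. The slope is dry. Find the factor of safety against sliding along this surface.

FS = 2.68

Resolving the block weight along and normal to the plane and applying the Mohr–Coulomb strength on the joint:
N' = W cosα = 236·cos35.5° = 192.1 kN/m
Driving force T = W sinα = 236·sin35.5° = 137.0 kN/m
Resisting force R = c_j·L + N'·tanφ = 26·9.4 + 192.1·tan32.5° = 244.4 + 122.4 = 366.8 kN/m
FS = R / T = 366.8 / 137.0 = 2.676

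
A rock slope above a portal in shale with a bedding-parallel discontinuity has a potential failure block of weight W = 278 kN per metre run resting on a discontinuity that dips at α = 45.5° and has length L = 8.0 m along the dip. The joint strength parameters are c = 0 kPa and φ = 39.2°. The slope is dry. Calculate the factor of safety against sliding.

Resolving the block weight along and normal to the plane and applying the Mohr–Coulomb strength on the joint:
N' = W cosα = 278·cos45.5° = 194.9 kN/m
Driving force T = W sinα = 278·sin45.5° = 198.3 kN/m
Resisting force R = c·L + N'·tanφ = 0·8.0 + 194.9·tan39.2° = 0.0 + 158.9 = 158.9 kN/m
FS = R / T = 158.9 / 198.3 = 0.801

FS = 0.80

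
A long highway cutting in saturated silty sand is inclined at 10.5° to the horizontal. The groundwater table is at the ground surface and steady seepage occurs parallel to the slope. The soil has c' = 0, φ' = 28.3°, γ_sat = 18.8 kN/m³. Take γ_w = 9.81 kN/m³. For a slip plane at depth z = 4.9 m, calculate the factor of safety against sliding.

FS = 1.39

With seepage parallel to the slope and the water table at the surface, the effective normal stress on the slip plane uses the buoyant unit weight γ' = γ_sat − γ_w while the driving shear stress uses γ_sat:
FS = [c' + γ' z cos²β tanφ'] / [γ_sat z sinβ cosβ]
(For c' = 0 this reduces to FS = (γ'/γ_sat)·tanφ'/tanβ.)
γ' = 18.8 − 9.81 = 8.99 kN/m³
Numerator = 0.0 + 8.99·4.9·cos²10.5°·tan28.3° = 0.0 + 8.99·4.9·0.9668·0.5384 = 22.931 kPa
Denominator = 18.8·4.9·sin10.5°·cos10.5° = 18.8·4.9·0.1822·0.9833 = 16.506 kPa
FS = 22.931 / 16.506 = 1.389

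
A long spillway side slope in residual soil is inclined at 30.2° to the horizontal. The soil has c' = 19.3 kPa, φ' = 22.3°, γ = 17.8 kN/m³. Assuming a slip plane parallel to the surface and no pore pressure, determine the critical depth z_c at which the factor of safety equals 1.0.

Setting FS = 1.00 in FS = [c' + γz cos²β tanφ'] / [γz sinβ cosβ] and solving for z:
z = c' / [γ cosβ (FS·sinβ − cosβ·tanφ')]
  = 19.3 / [17.8·cos30.2°·(1.00·sin30.2° − cos30.2°·tan22.3°)]
  = 19.3 / [17.8·0.8643·(1.00·0.5030 − 0.8643·0.4101)]
  = 19.3 / 2.2854 = 8.445 m

z_c = 8.44 m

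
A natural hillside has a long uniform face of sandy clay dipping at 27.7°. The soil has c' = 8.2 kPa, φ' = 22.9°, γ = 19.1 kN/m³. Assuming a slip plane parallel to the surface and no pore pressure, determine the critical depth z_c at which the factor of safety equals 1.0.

Setting FS = 1.00 in FS = [c' + γz cos²β tanφ'] / [γz sinβ cosβ] and solving for z:
z = c' / [γ cosβ (FS·sinβ − cosβ·tanφ')]
  = 8.2 / [19.1·cos27.7°·(1.00·sin27.7° − cos27.7°·tan22.9°)]
  = 8.2 / [19.1·0.8854·(1.00·0.4648 − 0.8854·0.4224)]
  = 8.2 / 1.5361 = 5.338 m

z_c = 5.34 m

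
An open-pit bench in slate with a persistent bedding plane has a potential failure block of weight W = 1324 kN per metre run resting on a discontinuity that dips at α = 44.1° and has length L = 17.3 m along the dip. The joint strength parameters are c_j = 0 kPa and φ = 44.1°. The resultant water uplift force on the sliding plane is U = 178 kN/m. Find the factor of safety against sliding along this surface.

Resolving the block weight along and normal to the plane and applying the Mohr–Coulomb strength on the joint:
N' = W cosα − U = 1324·cos44.1° − 178 = 772.8 kN/m
Driving force T = W sinα = 1324·sin44.1° = 921.4 kN/m
Resisting force R = c_j·L + N'·tanφ = 0·17.3 + 772.8·tan44.1° = 0.0 + 748.9 = 748.9 kN/m
FS = R / T = 748.9 / 921.4 = 0.813

FS = 0.81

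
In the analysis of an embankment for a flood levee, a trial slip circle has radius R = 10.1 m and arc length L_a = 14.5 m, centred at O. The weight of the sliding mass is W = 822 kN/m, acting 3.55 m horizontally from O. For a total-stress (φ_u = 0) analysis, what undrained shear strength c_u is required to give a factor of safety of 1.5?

FS = c_u·L_a·R / (W·d), so c_u = FS·W·d / (L_a·R).
c_u = 1.5·822·3.55 / (14.50·10.1) = 4377.1 / 146.45 = 29.89 kPa

c_u = 29.9 kPa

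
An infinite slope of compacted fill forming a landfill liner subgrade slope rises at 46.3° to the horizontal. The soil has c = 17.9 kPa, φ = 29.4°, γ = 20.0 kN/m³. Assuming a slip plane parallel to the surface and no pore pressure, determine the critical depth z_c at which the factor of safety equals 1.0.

Setting FS = 1.00 in FS = [c + γz cos²β tanφ] / [γz sinβ cosβ] and solving for z:
z = c / [γ cosβ (FS·sinβ − cosβ·tanφ)]
  = 17.9 / [20.0·cos46.3°·(1.00·sin46.3° − cos46.3°·tan29.4°)]
  = 17.9 / [20.0·0.6909·(1.00·0.7230 − 0.6909·0.5635)]
  = 17.9 / 4.6106 = 3.882 m

z_c = 3.88 m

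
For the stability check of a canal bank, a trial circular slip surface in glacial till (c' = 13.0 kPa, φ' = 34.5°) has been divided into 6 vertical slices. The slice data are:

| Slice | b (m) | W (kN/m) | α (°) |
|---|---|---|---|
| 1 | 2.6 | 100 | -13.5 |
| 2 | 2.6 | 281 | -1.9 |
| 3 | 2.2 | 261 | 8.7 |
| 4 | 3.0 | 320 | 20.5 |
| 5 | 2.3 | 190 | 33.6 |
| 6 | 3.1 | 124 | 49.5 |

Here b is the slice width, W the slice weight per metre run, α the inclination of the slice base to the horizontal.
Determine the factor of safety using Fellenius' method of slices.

FS = 3.28

Ordinary method of slices: FS = Σ[c'·Δl_i + (W_i cosα_i)·tanφ'] / Σ W_i sinα_i, with Δl_i = b_i / cosα_i.
Slice 1: Δl = 2.6/cos(-13.5°) = 2.674 m; N'_1 = 100·cos(-13.5°) = 97.2; c'Δl = 34.76; W sinα = -23.3
Slice 2: Δl = 2.6/cos(-1.9°) = 2.601 m; N'_2 = 281·cos(-1.9°) = 280.8; c'Δl = 33.82; W sinα = -9.3
Slice 3: Δl = 2.2/cos8.7° = 2.226 m; N'_3 = 261·cos8.7° = 258.0; c'Δl = 28.93; W sinα = 39.5
Slice 4: Δl = 3.0/cos20.5° = 3.203 m; N'_4 = 320·cos20.5° = 299.7; c'Δl = 41.64; W sinα = 112.1
Slice 5: Δl = 2.3/cos33.6° = 2.761 m; N'_5 = 190·cos33.6° = 158.3; c'Δl = 35.90; W sinα = 105.1
Slice 6: Δl = 3.1/cos49.5° = 4.773 m; N'_6 = 124·cos49.5° = 80.5; c'Δl = 62.05; W sinα = 94.3
Σc'Δl = 237.1 kN/m; ΣN' = 1174.6 kN/m; ΣW sinα = 318.3 kN/m
Resisting = 237.1 + 1174.6·tan34.5° = 237.1 + 807.3 = 1044.4 kN/m
FS = 1044.4 / 318.3 = 3.281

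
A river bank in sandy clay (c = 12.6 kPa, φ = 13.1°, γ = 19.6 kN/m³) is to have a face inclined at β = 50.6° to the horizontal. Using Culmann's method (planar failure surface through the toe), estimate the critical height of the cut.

H_c = 9.37 m

Culmann's analysis gives the critical failure plane at α_cr = (β + φ)/2 = (50.6 + 13.1)/2 = 31.9°, and the critical height
H_c = (4c/γ) · sinβ cosφ / [1 − cos(β − φ)]
    = (4·12.6/19.6) · sin50.6°·cos13.1° / [1 − cos(37.5°)]
    = 2.571 · 0.7727·0.9740 / [1 − 0.7934]
    = 2.571 · 0.7526 / 0.2066
    = 9.37 m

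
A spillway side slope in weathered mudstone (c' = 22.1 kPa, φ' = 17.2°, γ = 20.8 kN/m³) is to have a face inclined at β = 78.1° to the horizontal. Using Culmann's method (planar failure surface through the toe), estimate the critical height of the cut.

H_c = 7.73 m

Culmann's analysis gives the critical failure plane at α_cr = (β + φ')/2 = (78.1 + 17.2)/2 = 47.6°, and the critical height
H_c = (4c'/γ) · sinβ cosφ' / [1 − cos(β − φ')]
    = (4·22.1/20.8) · sin78.1°·cos17.2° / [1 − cos(60.9°)]
    = 4.250 · 0.9785·0.9553 / [1 − 0.4863]
    = 4.250 · 0.9347 / 0.5137
    = 7.73 m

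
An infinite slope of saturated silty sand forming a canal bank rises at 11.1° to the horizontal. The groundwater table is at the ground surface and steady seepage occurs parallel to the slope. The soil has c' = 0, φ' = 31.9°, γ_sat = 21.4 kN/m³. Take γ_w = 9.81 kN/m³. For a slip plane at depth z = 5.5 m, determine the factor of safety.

FS = 1.72

With seepage parallel to the slope and the water table at the surface, the effective normal stress on the slip plane uses the buoyant unit weight γ' = γ_sat − γ_w while the driving shear stress uses γ_sat:
FS = [c' + γ' z cos²β tanφ'] / [γ_sat z sinβ cosβ]
(For c' = 0 this reduces to FS = (γ'/γ_sat)·tanφ'/tanβ.)
γ' = 21.4 − 9.81 = 11.59 kN/m³
Numerator = 0.0 + 11.59·5.5·cos²11.1°·tan31.9° = 0.0 + 11.59·5.5·0.9629·0.6224 = 38.207 kPa
Denominator = 21.4·5.5·sin11.1°·cos11.1° = 21.4·5.5·0.1925·0.9813 = 22.236 kPa
FS = 38.207 / 22.236 = 1.718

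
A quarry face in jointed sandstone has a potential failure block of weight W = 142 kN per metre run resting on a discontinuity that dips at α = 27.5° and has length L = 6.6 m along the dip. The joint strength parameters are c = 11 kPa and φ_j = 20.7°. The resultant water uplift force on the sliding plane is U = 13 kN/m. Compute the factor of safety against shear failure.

FS = 1.76

Resolving the block weight along and normal to the plane and applying the Mohr–Coulomb strength on the joint:
N' = W cosα − U = 142·cos27.5° − 13 = 113.0 kN/m
Driving force T = W sinα = 142·sin27.5° = 65.6 kN/m
Resisting force R = c·L + N'·tanφ_j = 11·6.6 + 113.0·tan20.7° = 72.6 + 42.7 = 115.3 kN/m
FS = R / T = 115.3 / 65.6 = 1.758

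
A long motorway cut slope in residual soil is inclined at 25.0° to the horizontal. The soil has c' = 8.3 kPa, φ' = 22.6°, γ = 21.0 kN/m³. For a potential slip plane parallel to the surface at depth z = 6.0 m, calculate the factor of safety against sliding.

FS = 1.06

For an infinite slope with a slip plane parallel to the surface (no pore pressure): FS = [c' + γz cos²β tanφ'] / [γz sinβ cosβ].
γz = 21.0·6.0 = 126.00 kN/m²
Numerator = 8.3 + 126.00·cos²25.0°·tan22.6° = 8.3 + 126.00·0.8214·0.4163 = 51.381 kPa
Denominator = 126.00·sin25.0°·cos25.0° = 126.00·0.4226·0.9063 = 48.261 kPa
FS = 51.381 / 48.261 = 1.065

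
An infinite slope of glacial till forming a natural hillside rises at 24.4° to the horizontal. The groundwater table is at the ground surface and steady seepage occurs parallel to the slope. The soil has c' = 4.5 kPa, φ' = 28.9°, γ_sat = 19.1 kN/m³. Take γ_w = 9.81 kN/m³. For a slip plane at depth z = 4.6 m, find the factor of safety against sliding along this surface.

FS = 0.73

With seepage parallel to the slope and the water table at the surface, the effective normal stress on the slip plane uses the buoyant unit weight γ' = γ_sat − γ_w while the driving shear stress uses γ_sat:
FS = [c' + γ' z cos²β tanφ'] / [γ_sat z sinβ cosβ]
γ' = 19.1 − 9.81 = 9.29 kN/m³
Numerator = 4.5 + 9.29·4.6·cos²24.4°·tan28.9° = 4.5 + 9.29·4.6·0.8293·0.5520 = 24.065 kPa
Denominator = 19.1·4.6·sin24.4°·cos24.4° = 19.1·4.6·0.4131·0.9107 = 33.054 kPa
FS = 24.065 / 33.054 = 0.728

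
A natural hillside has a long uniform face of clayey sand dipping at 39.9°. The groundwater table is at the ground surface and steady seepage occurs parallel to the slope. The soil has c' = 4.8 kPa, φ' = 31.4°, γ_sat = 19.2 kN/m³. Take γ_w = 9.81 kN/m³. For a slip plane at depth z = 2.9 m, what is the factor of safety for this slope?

With seepage parallel to the slope and the water table at the surface, the effective normal stress on the slip plane uses the buoyant unit weight γ' = γ_sat − γ_w while the driving shear stress uses γ_sat:
FS = [c' + γ' z cos²β tanφ'] / [γ_sat z sinβ cosβ]
γ' = 19.2 − 9.81 = 9.39 kN/m³
Numerator = 4.8 + 9.39·2.9·cos²39.9°·tan31.4° = 4.8 + 9.39·2.9·0.5885·0.6104 = 14.583 kPa
Denominator = 19.2·2.9·sin39.9°·cos39.9° = 19.2·2.9·0.6414·0.7672 = 27.400 kPa
FS = 14.583 / 27.400 = 0.532

FS = 0.53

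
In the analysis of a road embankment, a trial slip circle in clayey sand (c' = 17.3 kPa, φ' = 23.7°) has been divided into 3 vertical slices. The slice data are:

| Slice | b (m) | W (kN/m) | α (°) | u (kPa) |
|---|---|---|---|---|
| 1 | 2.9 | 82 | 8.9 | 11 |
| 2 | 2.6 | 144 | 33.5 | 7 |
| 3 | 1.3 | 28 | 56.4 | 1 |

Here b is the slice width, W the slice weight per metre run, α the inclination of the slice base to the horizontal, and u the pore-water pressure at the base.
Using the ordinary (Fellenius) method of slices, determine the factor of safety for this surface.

FS = 1.87

Ordinary method of slices: FS = Σ[c'·Δl_i + (W_i cosα_i − u_i·Δl_i)·tanφ'] / Σ W_i sinα_i, with Δl_i = b_i / cosα_i.
Slice 1: Δl = 2.9/cos8.9° = 2.935 m; N'_1 = 82·cos8.9° − 11·2.935 = 48.7; c'Δl = 50.78; W sinα = 12.7
Slice 2: Δl = 2.6/cos33.5° = 3.118 m; N'_2 = 144·cos33.5° − 7·3.118 = 98.3; c'Δl = 53.94; W sinα = 79.5
Slice 3: Δl = 1.3/cos56.4° = 2.349 m; N'_3 = 28·cos56.4° − 1·2.349 = 13.1; c'Δl = 40.64; W sinα = 23.3
Σc'Δl = 145.4 kN/m; ΣN' = 160.1 kN/m; ΣW sinα = 115.5 kN/m
Resisting = 145.4 + 160.1·tan23.7° = 145.4 + 70.3 = 215.7 kN/m
FS = 215.7 / 115.5 = 1.867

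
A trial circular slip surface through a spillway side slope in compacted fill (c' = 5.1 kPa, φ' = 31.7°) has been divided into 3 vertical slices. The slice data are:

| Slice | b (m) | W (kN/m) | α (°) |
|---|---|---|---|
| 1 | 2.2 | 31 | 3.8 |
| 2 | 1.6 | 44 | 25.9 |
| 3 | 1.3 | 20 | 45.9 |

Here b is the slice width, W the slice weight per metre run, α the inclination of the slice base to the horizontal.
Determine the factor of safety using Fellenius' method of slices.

Ordinary method of slices: FS = Σ[c'·Δl_i + (W_i cosα_i)·tanφ'] / Σ W_i sinα_i, with Δl_i = b_i / cosα_i.
Slice 1: Δl = 2.2/cos3.8° = 2.205 m; N'_1 = 31·cos3.8° = 30.9; c'Δl = 11.24; W sinα = 2.1
Slice 2: Δl = 1.6/cos25.9° = 1.779 m; N'_2 = 44·cos25.9° = 39.6; c'Δl = 9.07; W sinα = 19.2
Slice 3: Δl = 1.3/cos45.9° = 1.868 m; N'_3 = 20·cos45.9° = 13.9; c'Δl = 9.53; W sinα = 14.4
Σc'Δl = 29.8 kN/m; ΣN' = 84.4 kN/m; ΣW sinα = 35.6 kN/m
Resisting = 29.8 + 84.4·tan31.7° = 29.8 + 52.1 = 82.0 kN/m
FS = 82.0 / 35.6 = 2.301

FS = 2.30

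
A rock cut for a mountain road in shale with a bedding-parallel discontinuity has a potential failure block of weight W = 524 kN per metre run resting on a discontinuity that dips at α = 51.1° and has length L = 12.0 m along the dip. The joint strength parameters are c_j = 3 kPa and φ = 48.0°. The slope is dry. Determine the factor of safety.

FS = 0.98

Resolving the block weight along and normal to the plane and applying the Mohr–Coulomb strength on the joint:
N' = W cosα = 524·cos51.1° = 329.1 kN/m
Driving force T = W sinα = 524·sin51.1° = 407.8 kN/m
Resisting force R = c_j·L + N'·tanφ = 3·12.0 + 329.1·tan48.0° = 36.0 + 365.4 = 401.4 kN/m
FS = R / T = 401.4 / 407.8 = 0.984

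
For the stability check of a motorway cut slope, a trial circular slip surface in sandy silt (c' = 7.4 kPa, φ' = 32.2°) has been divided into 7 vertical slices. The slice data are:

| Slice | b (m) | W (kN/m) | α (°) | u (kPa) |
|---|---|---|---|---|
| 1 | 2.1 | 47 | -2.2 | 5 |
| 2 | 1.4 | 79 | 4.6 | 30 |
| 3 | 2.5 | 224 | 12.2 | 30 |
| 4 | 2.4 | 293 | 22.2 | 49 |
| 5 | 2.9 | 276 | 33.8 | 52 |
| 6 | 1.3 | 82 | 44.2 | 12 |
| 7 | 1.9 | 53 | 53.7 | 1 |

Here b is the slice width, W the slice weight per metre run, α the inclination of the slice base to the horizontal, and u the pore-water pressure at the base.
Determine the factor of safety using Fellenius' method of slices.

Ordinary method of slices: FS = Σ[c'·Δl_i + (W_i cosα_i − u_i·Δl_i)·tanφ'] / Σ W_i sinα_i, with Δl_i = b_i / cosα_i.
Slice 1: Δl = 2.1/cos(-2.2°) = 2.102 m; N'_1 = 47·cos(-2.2°) − 5·2.102 = 36.5; c'Δl = 15.55; W sinα = -1.8
Slice 2: Δl = 1.4/cos4.6° = 1.405 m; N'_2 = 79·cos4.6° − 30·1.405 = 36.6; c'Δl = 10.39; W sinα = 6.3
Slice 3: Δl = 2.5/cos12.2° = 2.558 m; N'_3 = 224·cos12.2° − 30·2.558 = 142.2; c'Δl = 18.93; W sinα = 47.3
Slice 4: Δl = 2.4/cos22.2° = 2.592 m; N'_4 = 293·cos22.2° − 49·2.592 = 144.3; c'Δl = 19.18; W sinα = 110.7
Slice 5: Δl = 2.9/cos33.8° = 3.490 m; N'_5 = 276·cos33.8° − 52·3.490 = 47.9; c'Δl = 25.82; W sinα = 153.5
Slice 6: Δl = 1.3/cos44.2° = 1.813 m; N'_6 = 82·cos44.2° − 12·1.813 = 37.0; c'Δl = 13.42; W sinα = 57.2
Slice 7: Δl = 1.9/cos53.7° = 3.209 m; N'_7 = 53·cos53.7° − 1·3.209 = 28.2; c'Δl = 23.75; W sinα = 42.7
Σc'Δl = 127.0 kN/m; ΣN' = 472.6 kN/m; ΣW sinα = 416.0 kN/m
Resisting = 127.0 + 472.6·tan32.2° = 127.0 + 297.6 = 424.7 kN/m
FS = 424.7 / 416.0 = 1.021

FS = 1.02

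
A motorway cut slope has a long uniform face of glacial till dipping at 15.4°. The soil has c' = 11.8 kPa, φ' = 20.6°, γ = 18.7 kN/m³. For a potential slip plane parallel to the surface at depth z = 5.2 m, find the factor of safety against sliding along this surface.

For an infinite slope with a slip plane parallel to the surface (no pore pressure): FS = [c' + γz cos²β tanφ'] / [γz sinβ cosβ].
γz = 18.7·5.2 = 97.24 kN/m²
Numerator = 11.8 + 97.24·cos²15.4°·tan20.6° = 11.8 + 97.24·0.9295·0.3759 = 45.773 kPa
Denominator = 97.24·sin15.4°·cos15.4° = 97.24·0.2656·0.9641 = 24.896 kPa
FS = 45.773 / 24.896 = 1.839

FS = 1.84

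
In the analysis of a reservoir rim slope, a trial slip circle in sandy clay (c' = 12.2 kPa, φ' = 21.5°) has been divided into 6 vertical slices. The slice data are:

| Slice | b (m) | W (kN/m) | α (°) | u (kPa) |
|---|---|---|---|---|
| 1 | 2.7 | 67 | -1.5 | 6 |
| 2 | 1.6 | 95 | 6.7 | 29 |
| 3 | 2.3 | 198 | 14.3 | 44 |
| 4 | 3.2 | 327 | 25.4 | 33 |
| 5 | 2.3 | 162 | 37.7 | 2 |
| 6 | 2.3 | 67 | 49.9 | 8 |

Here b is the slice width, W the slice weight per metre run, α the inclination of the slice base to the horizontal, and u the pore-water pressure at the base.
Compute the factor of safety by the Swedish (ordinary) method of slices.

FS = 1.15

Ordinary method of slices: FS = Σ[c'·Δl_i + (W_i cosα_i − u_i·Δl_i)·tanφ'] / Σ W_i sinα_i, with Δl_i = b_i / cosα_i.
Slice 1: Δl = 2.7/cos(-1.5°) = 2.701 m; N'_1 = 67·cos(-1.5°) − 6·2.701 = 50.8; c'Δl = 32.95; W sinα = -1.8
Slice 2: Δl = 1.6/cos6.7° = 1.611 m; N'_2 = 95·cos6.7° − 29·1.611 = 47.6; c'Δl = 19.65; W sinα = 11.1
Slice 3: Δl = 2.3/cos14.3° = 2.374 m; N'_3 = 198·cos14.3° − 44·2.374 = 87.4; c'Δl = 28.96; W sinα = 48.9
Slice 4: Δl = 3.2/cos25.4° = 3.542 m; N'_4 = 327·cos25.4° − 33·3.542 = 178.5; c'Δl = 43.22; W sinα = 140.3
Slice 5: Δl = 2.3/cos37.7° = 2.907 m; N'_5 = 162·cos37.7° − 2·2.907 = 122.4; c'Δl = 35.46; W sinα = 99.1
Slice 6: Δl = 2.3/cos49.9° = 3.571 m; N'_6 = 67·cos49.9° − 8·3.571 = 14.6; c'Δl = 43.56; W sinα = 51.2
Σc'Δl = 203.8 kN/m; ΣN' = 501.3 kN/m; ΣW sinα = 348.8 kN/m
Resisting = 203.8 + 501.3·tan21.5° = 203.8 + 197.5 = 401.3 kN/m
FS = 401.3 / 348.8 = 1.150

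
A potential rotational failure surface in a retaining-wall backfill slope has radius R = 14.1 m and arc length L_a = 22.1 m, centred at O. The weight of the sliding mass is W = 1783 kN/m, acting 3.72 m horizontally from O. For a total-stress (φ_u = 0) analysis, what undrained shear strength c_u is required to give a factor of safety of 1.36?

FS = c_u·L_a·R / (W·d), so c_u = FS·W·d / (L_a·R).
c_u = 1.36·1783·3.72 / (22.10·14.1) = 9020.6 / 311.61 = 28.95 kPa

c_u = 28.9 kPa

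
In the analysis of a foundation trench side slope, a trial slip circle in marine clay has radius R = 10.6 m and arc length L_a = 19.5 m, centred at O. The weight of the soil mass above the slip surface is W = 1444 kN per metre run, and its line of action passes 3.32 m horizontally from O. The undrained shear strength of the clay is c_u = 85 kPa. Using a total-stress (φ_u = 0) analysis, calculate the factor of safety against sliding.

Taking moments about the centre O, the resisting moment is provided by the undrained shear strength acting along the arc:
M_R = c_u·L_a·R = 85·19.50·10.6 = 17569.5 kN·m/m
M_D = W·d = 1444·3.32 = 4794.1 kN·m/m
FS = M_R / M_D = 17569.5 / 4794.1 = 3.665

FS = 3.66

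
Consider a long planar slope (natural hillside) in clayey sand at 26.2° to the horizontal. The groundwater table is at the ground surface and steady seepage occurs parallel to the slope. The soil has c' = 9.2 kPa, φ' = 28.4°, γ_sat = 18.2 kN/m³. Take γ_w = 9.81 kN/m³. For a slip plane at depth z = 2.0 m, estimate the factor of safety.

FS = 1.14

With seepage parallel to the slope and the water table at the surface, the effective normal stress on the slip plane uses the buoyant unit weight γ' = γ_sat − γ_w while the driving shear stress uses γ_sat:
FS = [c' + γ' z cos²β tanφ'] / [γ_sat z sinβ cosβ]
γ' = 18.2 − 9.81 = 8.39 kN/m³
Numerator = 9.2 + 8.39·2.0·cos²26.2°·tan28.4° = 9.2 + 8.39·2.0·0.8051·0.5407 = 16.504 kPa
Denominator = 18.2·2.0·sin26.2°·cos26.2° = 18.2·2.0·0.4415·0.8973 = 14.420 kPa
FS = 16.504 / 14.420 = 1.145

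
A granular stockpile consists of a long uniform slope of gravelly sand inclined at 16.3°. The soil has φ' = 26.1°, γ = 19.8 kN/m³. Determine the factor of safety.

FS = 1.68

For a dry cohesionless infinite slope the factor of safety is FS = tanφ' / tanβ.
FS = tan26.1° / tan16.3° = 0.4899 / 0.2924 = 1.675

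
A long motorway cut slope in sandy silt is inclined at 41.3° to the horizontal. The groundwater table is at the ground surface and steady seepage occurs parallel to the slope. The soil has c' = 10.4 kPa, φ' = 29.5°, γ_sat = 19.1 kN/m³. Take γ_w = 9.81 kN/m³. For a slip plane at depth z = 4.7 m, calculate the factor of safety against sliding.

With seepage parallel to the slope and the water table at the surface, the effective normal stress on the slip plane uses the buoyant unit weight γ' = γ_sat − γ_w while the driving shear stress uses γ_sat:
FS = [c' + γ' z cos²β tanφ'] / [γ_sat z sinβ cosβ]
γ' = 19.1 − 9.81 = 9.29 kN/m³
Numerator = 10.4 + 9.29·4.7·cos²41.3°·tan29.5° = 10.4 + 9.29·4.7·0.5644·0.5658 = 24.343 kPa
Denominator = 19.1·4.7·sin41.3°·cos41.3° = 19.1·4.7·0.6600·0.7513 = 44.511 kPa
FS = 24.343 / 44.511 = 0.547

FS = 0.55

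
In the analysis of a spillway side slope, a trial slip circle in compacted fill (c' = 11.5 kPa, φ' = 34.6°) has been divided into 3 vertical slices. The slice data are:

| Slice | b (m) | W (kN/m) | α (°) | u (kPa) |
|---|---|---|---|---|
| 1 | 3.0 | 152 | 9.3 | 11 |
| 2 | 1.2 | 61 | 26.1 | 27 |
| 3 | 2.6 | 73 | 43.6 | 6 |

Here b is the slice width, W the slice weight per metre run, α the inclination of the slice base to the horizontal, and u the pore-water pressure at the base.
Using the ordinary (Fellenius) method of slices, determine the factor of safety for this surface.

FS = 2.03

Ordinary method of slices: FS = Σ[c'·Δl_i + (W_i cosα_i − u_i·Δl_i)·tanφ'] / Σ W_i sinα_i, with Δl_i = b_i / cosα_i.
Slice 1: Δl = 3.0/cos9.3° = 3.040 m; N'_1 = 152·cos9.3° − 11·3.040 = 116.6; c'Δl = 34.96; W sinα = 24.6
Slice 2: Δl = 1.2/cos26.1° = 1.336 m; N'_2 = 61·cos26.1° − 27·1.336 = 18.7; c'Δl = 15.37; W sinα = 26.8
Slice 3: Δl = 2.6/cos43.6° = 3.590 m; N'_3 = 73·cos43.6° − 6·3.590 = 31.3; c'Δl = 41.29; W sinα = 50.3
Σc'Δl = 91.6 kN/m; ΣN' = 166.6 kN/m; ΣW sinα = 101.7 kN/m
Resisting = 91.6 + 166.6·tan34.6° = 91.6 + 114.9 = 206.5 kN/m
FS = 206.5 / 101.7 = 2.030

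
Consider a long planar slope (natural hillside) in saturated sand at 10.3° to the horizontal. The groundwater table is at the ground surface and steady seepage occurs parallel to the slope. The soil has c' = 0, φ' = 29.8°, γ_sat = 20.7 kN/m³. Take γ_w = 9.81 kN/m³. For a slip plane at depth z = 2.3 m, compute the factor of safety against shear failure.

FS = 1.66

With seepage parallel to the slope and the water table at the surface, the effective normal stress on the slip plane uses the buoyant unit weight γ' = γ_sat − γ_w while the driving shear stress uses γ_sat:
FS = [c' + γ' z cos²β tanφ'] / [γ_sat z sinβ cosβ]
(For c' = 0 this reduces to FS = (γ'/γ_sat)·tanφ'/tanβ.)
γ' = 20.7 − 9.81 = 10.89 kN/m³
Numerator = 0.0 + 10.89·2.3·cos²10.3°·tan29.8° = 0.0 + 10.89·2.3·0.9680·0.5727 = 13.886 kPa
Denominator = 20.7·2.3·sin10.3°·cos10.3° = 20.7·2.3·0.1788·0.9839 = 8.376 kPa
FS = 13.886 / 8.376 = 1.658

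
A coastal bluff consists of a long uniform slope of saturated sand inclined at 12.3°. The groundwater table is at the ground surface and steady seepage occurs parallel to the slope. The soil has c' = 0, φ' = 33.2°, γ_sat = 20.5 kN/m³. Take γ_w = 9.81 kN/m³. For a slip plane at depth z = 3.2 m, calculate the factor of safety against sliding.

With seepage parallel to the slope and the water table at the surface, the effective normal stress on the slip plane uses the buoyant unit weight γ' = γ_sat − γ_w while the driving shear stress uses γ_sat:
FS = [c' + γ' z cos²β tanφ'] / [γ_sat z sinβ cosβ]
(For c' = 0 this reduces to FS = (γ'/γ_sat)·tanφ'/tanβ.)
γ' = 20.5 − 9.81 = 10.69 kN/m³
Numerator = 0.0 + 10.69·3.2·cos²12.3°·tan33.2° = 0.0 + 10.69·3.2·0.9546·0.6544 = 21.369 kPa
Denominator = 20.5·3.2·sin12.3°·cos12.3° = 20.5·3.2·0.2130·0.9770 = 13.654 kPa
FS = 21.369 / 13.654 = 1.565

FS = 1.57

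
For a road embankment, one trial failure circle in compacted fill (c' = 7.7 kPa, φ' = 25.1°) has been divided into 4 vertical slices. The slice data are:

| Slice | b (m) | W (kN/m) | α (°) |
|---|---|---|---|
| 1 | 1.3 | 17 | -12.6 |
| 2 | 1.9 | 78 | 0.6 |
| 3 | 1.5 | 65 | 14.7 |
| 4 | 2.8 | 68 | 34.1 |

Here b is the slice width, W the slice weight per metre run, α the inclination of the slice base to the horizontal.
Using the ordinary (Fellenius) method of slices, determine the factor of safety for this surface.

Ordinary method of slices: FS = Σ[c'·Δl_i + (W_i cosα_i)·tanφ'] / Σ W_i sinα_i, with Δl_i = b_i / cosα_i.
Slice 1: Δl = 1.3/cos(-12.6°) = 1.332 m; N'_1 = 17·cos(-12.6°) = 16.6; c'Δl = 10.26; W sinα = -3.7
Slice 2: Δl = 1.9/cos0.6° = 1.900 m; N'_2 = 78·cos0.6° = 78.0; c'Δl = 14.63; W sinα = 0.8
Slice 3: Δl = 1.5/cos14.7° = 1.551 m; N'_3 = 65·cos14.7° = 62.9; c'Δl = 11.94; W sinα = 16.5
Slice 4: Δl = 2.8/cos34.1° = 3.381 m; N'_4 = 68·cos34.1° = 56.3; c'Δl = 26.04; W sinα = 38.1
Σc'Δl = 62.9 kN/m; ΣN' = 213.8 kN/m; ΣW sinα = 51.7 kN/m
Resisting = 62.9 + 213.8·tan25.1° = 62.9 + 100.1 = 163.0 kN/m
FS = 163.0 / 51.7 = 3.151

FS = 3.15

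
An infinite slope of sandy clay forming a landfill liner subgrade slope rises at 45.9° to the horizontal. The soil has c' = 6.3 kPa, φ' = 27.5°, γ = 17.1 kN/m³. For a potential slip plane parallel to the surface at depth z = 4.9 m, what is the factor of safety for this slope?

FS = 0.65

For an infinite slope with a slip plane parallel to the surface (no pore pressure): FS = [c' + γz cos²β tanφ'] / [γz sinβ cosβ].
γz = 17.1·4.9 = 83.79 kN/m²
Numerator = 6.3 + 83.79·cos²45.9°·tan27.5° = 6.3 + 83.79·0.4843·0.5206 = 27.424 kPa
Denominator = 83.79·sin45.9°·cos45.9° = 83.79·0.7181·0.6959 = 41.874 kPa
FS = 27.424 / 41.874 = 0.655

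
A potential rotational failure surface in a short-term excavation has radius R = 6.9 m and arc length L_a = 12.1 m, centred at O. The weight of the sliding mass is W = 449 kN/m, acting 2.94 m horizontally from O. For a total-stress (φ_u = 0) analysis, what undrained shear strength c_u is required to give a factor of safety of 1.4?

c_u = 22.1 kPa

FS = c_u·L_a·R / (W·d), so c_u = FS·W·d / (L_a·R).
c_u = 1.4·449·2.94 / (12.10·6.9) = 1848.1 / 83.49 = 22.14 kPa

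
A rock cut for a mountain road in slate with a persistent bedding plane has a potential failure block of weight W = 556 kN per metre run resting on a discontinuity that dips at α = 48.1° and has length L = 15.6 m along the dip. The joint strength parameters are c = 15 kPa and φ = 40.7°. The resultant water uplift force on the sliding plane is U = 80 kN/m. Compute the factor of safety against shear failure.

FS = 1.17

Resolving the block weight along and normal to the plane and applying the Mohr–Coulomb strength on the joint:
N' = W cosα − U = 556·cos48.1° − 80 = 291.3 kN/m
Driving force T = W sinα = 556·sin48.1° = 413.8 kN/m
Resisting force R = c·L + N'·tanφ = 15·15.6 + 291.3·tan40.7° = 234.0 + 250.6 = 484.6 kN/m
FS = R / T = 484.6 / 413.8 = 1.171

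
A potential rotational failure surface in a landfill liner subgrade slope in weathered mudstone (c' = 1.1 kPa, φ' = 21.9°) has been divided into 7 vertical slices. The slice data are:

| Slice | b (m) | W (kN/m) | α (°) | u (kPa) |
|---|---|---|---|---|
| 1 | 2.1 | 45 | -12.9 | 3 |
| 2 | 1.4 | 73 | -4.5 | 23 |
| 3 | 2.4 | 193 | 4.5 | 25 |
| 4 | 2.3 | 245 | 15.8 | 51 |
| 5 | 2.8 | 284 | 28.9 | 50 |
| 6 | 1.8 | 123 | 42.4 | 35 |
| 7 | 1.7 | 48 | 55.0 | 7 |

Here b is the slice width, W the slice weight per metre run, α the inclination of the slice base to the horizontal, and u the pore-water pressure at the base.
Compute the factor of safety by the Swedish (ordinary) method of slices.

FS = 0.58

Ordinary method of slices: FS = Σ[c'·Δl_i + (W_i cosα_i − u_i·Δl_i)·tanφ'] / Σ W_i sinα_i, with Δl_i = b_i / cosα_i.
Slice 1: Δl = 2.1/cos(-12.9°) = 2.154 m; N'_1 = 45·cos(-12.9°) − 3·2.154 = 37.4; c'Δl = 2.37; W sinα = -10.0
Slice 2: Δl = 1.4/cos(-4.5°) = 1.404 m; N'_2 = 73·cos(-4.5°) − 23·1.404 = 40.5; c'Δl = 1.54; W sinα = -5.7
Slice 3: Δl = 2.4/cos4.5° = 2.407 m; N'_3 = 193·cos4.5° − 25·2.407 = 132.2; c'Δl = 2.65; W sinα = 15.1
Slice 4: Δl = 2.3/cos15.8° = 2.390 m; N'_4 = 245·cos15.8° − 51·2.390 = 113.8; c'Δl = 2.63; W sinα = 66.7
Slice 5: Δl = 2.8/cos28.9° = 3.198 m; N'_5 = 284·cos28.9° − 50·3.198 = 88.7; c'Δl = 3.52; W sinα = 137.3
Slice 6: Δl = 1.8/cos42.4° = 2.438 m; N'_6 = 123·cos42.4° − 35·2.438 = 5.5; c'Δl = 2.68; W sinα = 82.9
Slice 7: Δl = 1.7/cos55.0° = 2.964 m; N'_7 = 48·cos55.0° − 7·2.964 = 6.8; c'Δl = 3.26; W sinα = 39.3
Σc'Δl = 18.7 kN/m; ΣN' = 425.0 kN/m; ΣW sinα = 325.6 kN/m
Resisting = 18.7 + 425.0·tan21.9° = 18.7 + 170.8 = 189.5 kN/m
FS = 189.5 / 325.6 = 0.582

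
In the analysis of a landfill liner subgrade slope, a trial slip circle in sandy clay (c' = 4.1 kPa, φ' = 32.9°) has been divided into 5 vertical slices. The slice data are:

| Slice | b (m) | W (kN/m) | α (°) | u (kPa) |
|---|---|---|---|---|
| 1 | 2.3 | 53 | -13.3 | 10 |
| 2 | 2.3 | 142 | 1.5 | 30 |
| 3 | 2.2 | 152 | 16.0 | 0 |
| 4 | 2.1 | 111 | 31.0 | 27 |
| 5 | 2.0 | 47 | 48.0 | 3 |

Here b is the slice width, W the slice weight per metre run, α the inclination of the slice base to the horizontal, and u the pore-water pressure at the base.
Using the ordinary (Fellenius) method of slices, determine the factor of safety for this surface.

FS = 1.94

Ordinary method of slices: FS = Σ[c'·Δl_i + (W_i cosα_i − u_i·Δl_i)·tanφ'] / Σ W_i sinα_i, with Δl_i = b_i / cosα_i.
Slice 1: Δl = 2.3/cos(-13.3°) = 2.363 m; N'_1 = 53·cos(-13.3°) − 10·2.363 = 27.9; c'Δl = 9.69; W sinα = -12.2
Slice 2: Δl = 2.3/cos1.5° = 2.301 m; N'_2 = 142·cos1.5° − 30·2.301 = 72.9; c'Δl = 9.43; W sinα = 3.7
Slice 3: Δl = 2.2/cos16.0° = 2.289 m; N'_3 = 152·cos16.0° − 0·2.289 = 146.1; c'Δl = 9.38; W sinα = 41.9
Slice 4: Δl = 2.1/cos31.0° = 2.450 m; N'_4 = 111·cos31.0° − 27·2.450 = 29.0; c'Δl = 10.04; W sinα = 57.2
Slice 5: Δl = 2.0/cos48.0° = 2.989 m; N'_5 = 47·cos48.0° − 3·2.989 = 22.5; c'Δl = 12.25; W sinα = 34.9
Σc'Δl = 50.8 kN/m; ΣN' = 298.5 kN/m; ΣW sinα = 125.5 kN/m
Resisting = 50.8 + 298.5·tan32.9° = 50.8 + 193.1 = 243.9 kN/m
FS = 243.9 / 125.5 = 1.943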